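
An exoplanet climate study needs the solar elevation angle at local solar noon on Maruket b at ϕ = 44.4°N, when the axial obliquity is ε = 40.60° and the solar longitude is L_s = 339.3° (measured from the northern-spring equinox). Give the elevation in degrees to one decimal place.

Solar declination: sin δ = sin ε · sin L_s = sin 40.60° × sin 339.3° = -0.23003, so δ = -13.299°.
At local noon the hour angle is zero, so the zenith angle equals |ϕ − δ| = |+44.4° − (-13.299°)| = 57.699°.
Elevation = 90° − 57.699° = 32.3°.

32.3°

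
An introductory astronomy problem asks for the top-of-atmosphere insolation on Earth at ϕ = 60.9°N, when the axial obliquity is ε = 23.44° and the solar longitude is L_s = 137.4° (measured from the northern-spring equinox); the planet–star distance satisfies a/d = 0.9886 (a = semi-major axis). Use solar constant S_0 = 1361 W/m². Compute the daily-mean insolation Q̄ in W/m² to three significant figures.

Q̄ ≈ 380 W/m²

Solar declination: sin δ = sin ε · sin L_s = sin 23.44° × sin 137.4° = 0.26925, so δ = +15.620°.
cos h₀ = −tan(+60.9°) tan(+15.620°) = -0.5023, h₀ = 2.0971 rad.
Bracket: h₀ sin ϕ sin δ + cos ϕ cos δ sin h₀ = 2.0971×0.87377×0.26925 + 0.48634×0.96307×0.86469 = 0.493369 + 0.405003 = 0.898372.
Inverse-square distance factor (a/d)² = 0.9886² = 0.977330.
Q̄ = (S_0/π) × 0.977330 × [bracket] = (1361/π) × 0.977330 × 0.898372 = 380.4 W/m².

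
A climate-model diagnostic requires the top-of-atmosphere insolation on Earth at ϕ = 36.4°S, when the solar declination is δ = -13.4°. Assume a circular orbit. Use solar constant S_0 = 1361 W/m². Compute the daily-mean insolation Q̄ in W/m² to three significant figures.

Q̄ ≈ 438 W/m²

cos h₀ = −tan(-36.4°) tan(-13.400°) = -0.1756, h₀ = 1.7474 rad.
Bracket: h₀ sin ϕ sin δ + cos ϕ cos δ sin h₀ = 1.7474×-0.59342×-0.23175 + 0.80489×0.97278×0.98445 = 0.240311 + 0.770806 = 1.011117.
Q̄ = (S_0/π) × [bracket] = (1361/π) × 1.011117 = 438.0 W/m².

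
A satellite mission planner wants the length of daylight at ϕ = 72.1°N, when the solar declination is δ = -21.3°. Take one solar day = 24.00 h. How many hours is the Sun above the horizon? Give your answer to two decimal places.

cos h₀ = −tan ϕ · tan δ = 1.2071 ≥ 1, so the Sun never rises (polar night) and h₀ = 0.
Daylight = 2h₀/(2π) × 24.00 h = (0.0000/π) × 24.00 = 0.00 h.

0.00 h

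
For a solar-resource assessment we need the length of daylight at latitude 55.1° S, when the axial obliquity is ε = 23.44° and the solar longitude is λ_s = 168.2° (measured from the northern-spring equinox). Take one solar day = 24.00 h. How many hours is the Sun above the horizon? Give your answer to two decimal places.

11.10 h

Solar declination: sin δ = sin ε · sin λ_s = sin 23.44° × sin 168.2° = 0.08135, so δ = +4.666°.
cos H₀ = −tan φ · tan δ = −tan(-55.1°) × tan(+4.666°) = 0.1170, so H₀ = 1.4535 rad = 83.28°.
Daylight = 2H₀/(2π) × 24.00 h = (1.4535/π) × 24.00 = 11.10 h.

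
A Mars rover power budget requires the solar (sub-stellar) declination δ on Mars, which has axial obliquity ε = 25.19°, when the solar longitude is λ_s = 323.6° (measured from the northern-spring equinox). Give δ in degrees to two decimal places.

sin δ = sin ε · sin λ_s = sin 25.19° × sin 323.6° = -0.252572.
δ = arcsin(-0.252572) = -14.63°.

δ = -14.63°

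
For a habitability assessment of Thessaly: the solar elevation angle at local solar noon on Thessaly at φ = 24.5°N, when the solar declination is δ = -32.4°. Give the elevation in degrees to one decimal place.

33.1°

At local noon the hour angle is zero, so the zenith angle equals |φ − δ| = |+24.5° − (-32.400°)| = 56.900°.
Elevation = 90° − 56.900° = 33.1°.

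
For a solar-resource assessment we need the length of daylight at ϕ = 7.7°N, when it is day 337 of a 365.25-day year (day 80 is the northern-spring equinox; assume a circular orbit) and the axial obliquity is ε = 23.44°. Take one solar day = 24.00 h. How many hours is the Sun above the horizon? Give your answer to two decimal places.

Solar longitude: L_s = 360° × (337 − 80)/365.25 = 253.306°.
sin δ = sin 23.44° × sin 253.306° = -0.38102, so δ = -22.397°.
cos h₀ = −tan ϕ · tan δ = −tan(+7.7°) × tan(-22.397°) = 0.0557, so h₀ = 1.5150 rad = 86.81°.
Daylight = 2h₀/(2π) × 24.00 h = (1.5150/π) × 24.00 = 11.57 h.

11.57 h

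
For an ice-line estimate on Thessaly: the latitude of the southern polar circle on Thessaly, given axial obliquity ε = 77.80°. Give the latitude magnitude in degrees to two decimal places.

The polar circle is the lowest latitude that experiences at least one full rotation of continuous darkness at the northern-summer solstice; it lies at |ϕ| = 90° − ε = 90° − 77.80° = 12.20°.

12.20°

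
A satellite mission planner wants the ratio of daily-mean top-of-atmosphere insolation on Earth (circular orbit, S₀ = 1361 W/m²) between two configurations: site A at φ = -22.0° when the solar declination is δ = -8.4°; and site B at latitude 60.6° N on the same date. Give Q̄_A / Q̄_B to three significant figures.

— Configuration A (φ=-22.0°):
cos H₀ = −tan(-22.0°) tan(-8.400°) = -0.0597, H₀ = 1.6305 rad.
Bracket: H₀ sin φ sin δ + cos φ cos δ sin H₀ = 1.6305×-0.37461×-0.14608 + 0.92718×0.98927×0.99822 = 0.089226 + 0.915599 = 1.004825.
Q̄ = (S₀/π) × [bracket] = (1361/π) × 1.004825 = 435.31 W/m².
— Configuration B (φ=+60.6°):
cos H₀ = −tan(+60.6°) tan(-8.400°) = 0.2621, H₀ = 1.3056 rad.
Bracket: H₀ sin φ sin δ + cos φ cos δ sin H₀ = 1.3056×0.87121×-0.14608 + 0.49090×0.98927×0.96505 = -0.166159 + 0.468660 = 0.302501.
Q̄ = (S₀/π) × [bracket] = (1361/π) × 0.302501 = 131.05 W/m².
Ratio Q̄_A / Q̄_B = 435.31 / 131.05 = 3.322.

Q̄_A / Q̄_B ≈ 3.32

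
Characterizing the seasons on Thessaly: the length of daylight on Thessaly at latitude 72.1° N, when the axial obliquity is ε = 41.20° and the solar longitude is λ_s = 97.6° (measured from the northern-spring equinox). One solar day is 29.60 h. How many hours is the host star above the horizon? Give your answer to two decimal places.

29.60 h

Solar declination: sin δ = sin ε · sin λ_s = sin 41.20° × sin 97.6° = 0.65290, so δ = +40.761°.
Sunrise equation: cos H₀ = −tan φ · tan δ = -2.6688 ≤ −1, so the host star never sets (polar day) and H₀ = π.
Daylight = 2H₀/(2π) × 29.60 h = (3.1416/π) × 29.60 = 29.60 h.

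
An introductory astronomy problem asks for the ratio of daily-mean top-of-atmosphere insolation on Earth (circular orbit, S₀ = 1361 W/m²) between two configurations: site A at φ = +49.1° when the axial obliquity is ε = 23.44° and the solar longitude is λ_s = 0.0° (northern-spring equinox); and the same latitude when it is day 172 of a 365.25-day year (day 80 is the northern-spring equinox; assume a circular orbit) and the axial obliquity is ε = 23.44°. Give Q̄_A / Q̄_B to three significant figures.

— Configuration A (φ=+49.1°):
Solar declination: sin δ = sin ε · sin λ_s = sin 23.44° × sin 0.0° = 0.00000, so δ = +0.000°.
cos H₀ = −tan(+49.1°) tan(+0.000°) = -0.0000, H₀ = 1.5708 rad.
Bracket: H₀ sin φ sin δ + cos φ cos δ sin H₀ = 1.5708×0.75585×0.00000 + 0.65474×1.00000×1.00000 = 0.000000 + 0.654740 = 0.654740.
Q̄ = (S₀/π) × [bracket] = (1361/π) × 0.654740 = 283.65 W/m².
— Configuration B (φ=+49.1°):
Solar longitude: λ_s = 360° × (172 − 80)/365.25 = 90.678°.
sin δ = sin 23.44° × sin 90.678° = 0.39776, so δ = +23.438°.
cos H₀ = −tan(+49.1°) tan(+23.438°) = -0.5005, H₀ = 2.0950 rad.
Bracket: H₀ sin φ sin δ + cos φ cos δ sin H₀ = 2.0950×0.75585×0.39776 + 0.65474×0.91749×0.86575 = 0.629855 + 0.520071 = 1.149926.
Q̄ = (S₀/π) × [bracket] = (1361/π) × 1.149926 = 498.17 W/m².
Ratio Q̄_A / Q̄_B = 283.65 / 498.17 = 0.5694.

Q̄_A / Q̄_B ≈ 0.569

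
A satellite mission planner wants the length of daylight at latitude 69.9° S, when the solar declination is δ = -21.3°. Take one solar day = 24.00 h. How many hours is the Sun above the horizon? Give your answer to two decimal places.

24.00 h

Sunrise equation: cos H₀ = −tan φ · tan δ = -1.0654 ≤ −1, so the Sun never sets (polar day) and H₀ = π.
Daylight = 2H₀/(2π) × 24.00 h = (3.1416/π) × 24.00 = 24.00 h.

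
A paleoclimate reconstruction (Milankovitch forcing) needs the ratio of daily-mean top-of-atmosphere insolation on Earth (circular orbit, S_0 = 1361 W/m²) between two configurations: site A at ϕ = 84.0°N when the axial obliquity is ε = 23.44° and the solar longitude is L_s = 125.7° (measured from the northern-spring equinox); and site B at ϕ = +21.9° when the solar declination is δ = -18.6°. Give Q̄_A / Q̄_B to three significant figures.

Q̄_A / Q̄_B ≈ 1.44

— Configuration A (ϕ=+84.0°):
Solar declination: sin δ = sin ε · sin L_s = sin 23.44° × sin 125.7° = 0.32304, so δ = +18.847°.
cos h₀ = −tan(+84.0°) tan(+18.847°) = -3.2476 ≤ −1 ⇒ polar day, h₀ = π.
Bracket: h₀ sin ϕ sin δ + cos ϕ cos δ sin h₀ = 3.1416×0.99452×0.32304 + 0.10453×0.94639×0.00000 = 1.009301 + 0.000000 = 1.009301.
Q̄ = (S_0/π) × [bracket] = (1361/π) × 1.009301 = 437.25 W/m².
— Configuration B (ϕ=+21.9°):
cos h₀ = −tan(+21.9°) tan(-18.600°) = 0.1353, h₀ = 1.4351 rad.
Bracket: h₀ sin ϕ sin δ + cos ϕ cos δ sin h₀ = 1.4351×0.37299×-0.31896 + 0.92784×0.94777×0.99081 = -0.170732 + 0.871297 = 0.700565.
Q̄ = (S_0/π) × [bracket] = (1361/π) × 0.700565 = 303.50 W/m².
Ratio Q̄_A / Q̄_B = 437.25 / 303.50 = 1.441.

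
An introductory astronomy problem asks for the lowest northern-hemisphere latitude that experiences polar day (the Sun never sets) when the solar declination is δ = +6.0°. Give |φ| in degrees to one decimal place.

|φ| = 84.0°

Polar day requires cos H₀ = −tan φ tan δ ≤ −1, i.e. tan φ tan δ ≥ 1.
The boundary is |tan φ| · |tan δ| = 1, so |φ| = 90° − |δ| = 90° − 6.0° = 84.0° in the northern hemisphere.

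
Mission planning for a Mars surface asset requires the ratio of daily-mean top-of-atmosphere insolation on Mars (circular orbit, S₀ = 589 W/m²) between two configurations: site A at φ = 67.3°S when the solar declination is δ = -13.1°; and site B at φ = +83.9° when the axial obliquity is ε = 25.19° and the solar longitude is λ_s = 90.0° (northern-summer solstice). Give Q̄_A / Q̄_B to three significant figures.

— Configuration A (φ=-67.3°):
cos H₀ = −tan(-67.3°) tan(-13.100°) = -0.5563, H₀ = 2.1607 rad.
Bracket: H₀ sin φ sin δ + cos φ cos δ sin H₀ = 2.1607×-0.92254×-0.22665 + 0.38591×0.97398×0.83098 = 0.451789 + 0.312339 = 0.764128.
Q̄ = (S₀/π) × [bracket] = (589/π) × 0.764128 = 143.26 W/m².
— Configuration B (φ=+83.9°):
Solar declination: sin δ = sin ε · sin λ_s = sin 25.19° × sin 90.0° = 0.42562, so δ = +25.190°.
cos H₀ = −tan(+83.9°) tan(+25.190°) = -4.4012 ≤ −1 ⇒ polar day, H₀ = π.
Bracket: H₀ sin φ sin δ + cos φ cos δ sin H₀ = 3.1416×0.99434×0.42562 + 0.10626×0.90490×0.00000 = 1.329560 + 0.000000 = 1.329560.
Q̄ = (S₀/π) × [bracket] = (589/π) × 1.329560 = 249.27 W/m².
Ratio Q̄_A / Q̄_B = 143.26 / 249.27 = 0.5747.

Q̄_A / Q̄_B ≈ 0.575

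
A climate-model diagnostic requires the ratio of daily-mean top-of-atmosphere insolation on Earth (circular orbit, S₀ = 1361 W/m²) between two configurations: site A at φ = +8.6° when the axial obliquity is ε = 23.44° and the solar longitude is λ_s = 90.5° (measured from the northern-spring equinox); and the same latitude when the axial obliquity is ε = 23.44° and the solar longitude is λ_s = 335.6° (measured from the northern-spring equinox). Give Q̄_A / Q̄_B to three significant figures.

— Configuration A (φ=+8.6°):
Solar declination: sin δ = sin ε · sin λ_s = sin 23.44° × sin 90.5° = 0.39777, so δ = +23.439°.
cos H₀ = −tan(+8.6°) tan(+23.439°) = -0.0656, H₀ = 1.6364 rad.
Bracket: H₀ sin φ sin δ + cos φ cos δ sin H₀ = 1.6364×0.14954×0.39777 + 0.98876×0.91748×0.99785 = 0.097337 + 0.905217 = 1.002554.
Q̄ = (S₀/π) × [bracket] = (1361/π) × 1.002554 = 434.33 W/m².
— Configuration B (φ=+8.6°):
Solar declination: sin δ = sin ε · sin λ_s = sin 23.44° × sin 335.6° = -0.16433, so δ = -9.458°.
cos H₀ = −tan(+8.6°) tan(-9.458°) = 0.0252, H₀ = 1.5456 rad.
Bracket: H₀ sin φ sin δ + cos φ cos δ sin H₀ = 1.5456×0.14954×-0.16433 + 0.98876×0.98641×0.99968 = -0.037981 + 0.975011 = 0.937030.
Q̄ = (S₀/π) × [bracket] = (1361/π) × 0.937030 = 405.94 W/m².
Ratio Q̄_A / Q̄_B = 434.33 / 405.94 = 1.070.

Q̄_A / Q̄_B ≈ 1.07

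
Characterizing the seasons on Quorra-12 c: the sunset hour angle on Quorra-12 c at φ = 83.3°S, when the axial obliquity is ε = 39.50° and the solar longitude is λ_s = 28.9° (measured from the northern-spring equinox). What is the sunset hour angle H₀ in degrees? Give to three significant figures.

Solar declination: sin δ = sin ε · sin λ_s = sin 39.50° × sin 28.9° = 0.30741, so δ = +17.903°.
cos H₀ = −tan φ · tan δ = 2.7500 ≥ 1, so the host star never rises (polar night) and H₀ = 0.

H₀ = 0.00°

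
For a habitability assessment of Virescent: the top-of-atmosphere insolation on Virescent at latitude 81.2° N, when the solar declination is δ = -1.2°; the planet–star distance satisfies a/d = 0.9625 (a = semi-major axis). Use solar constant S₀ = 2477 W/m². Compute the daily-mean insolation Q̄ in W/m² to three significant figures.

Q̄ ≈ 89.0 W/m²

cos H₀ = −tan(+81.2°) tan(-1.200°) = 0.1353, H₀ = 1.4351 rad.
Bracket: H₀ sin φ sin δ + cos φ cos δ sin H₀ = 1.4351×0.98823×-0.02094 + 0.15299×0.99978×0.99080 = -0.029697 + 0.151549 = 0.121852.
Inverse-square distance factor (a/d)² = 0.9625² = 0.926406.
Q̄ = (S₀/π) × 0.926406 × [bracket] = (2477/π) × 0.926406 × 0.121852 = 89.00 W/m².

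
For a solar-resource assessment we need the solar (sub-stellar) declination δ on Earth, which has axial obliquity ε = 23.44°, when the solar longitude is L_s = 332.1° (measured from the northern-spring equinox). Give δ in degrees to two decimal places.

sin δ = sin ε · sin L_s = sin 23.44° × sin 332.1° = -0.186137.
δ = arcsin(-0.186137) = -10.73°.

δ = -10.73°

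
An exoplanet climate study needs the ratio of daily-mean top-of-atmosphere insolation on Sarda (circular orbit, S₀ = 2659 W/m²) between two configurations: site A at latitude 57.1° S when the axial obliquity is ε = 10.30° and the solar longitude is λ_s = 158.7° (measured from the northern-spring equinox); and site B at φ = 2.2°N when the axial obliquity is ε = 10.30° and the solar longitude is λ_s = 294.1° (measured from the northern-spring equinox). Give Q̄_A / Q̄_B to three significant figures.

— Configuration A (φ=-57.1°):
Solar declination: sin δ = sin ε · sin λ_s = sin 10.30° × sin 158.7° = 0.06495, so δ = +3.724°.
cos H₀ = −tan(-57.1°) tan(+3.724°) = 0.1006, H₀ = 1.4700 rad.
Bracket: H₀ sin φ sin δ + cos φ cos δ sin H₀ = 1.4700×-0.83962×0.06495 + 0.54317×0.99789×0.99493 = -0.080164 + 0.539276 = 0.459112.
Q̄ = (S₀/π) × [bracket] = (2659/π) × 0.459112 = 388.59 W/m².
— Configuration B (φ=+2.2°):
Solar declination: sin δ = sin ε · sin λ_s = sin 10.30° × sin 294.1° = -0.16322, so δ = -9.394°.
cos H₀ = −tan(+2.2°) tan(-9.394°) = 0.0064, H₀ = 1.5644 rad.
Bracket: H₀ sin φ sin δ + cos φ cos δ sin H₀ = 1.5644×0.03839×-0.16322 + 0.99926×0.98659×0.99998 = -0.009803 + 0.985840 = 0.976037.
Q̄ = (S₀/π) × [bracket] = (2659/π) × 0.976037 = 826.10 W/m².
Ratio Q̄_A / Q̄_B = 388.59 / 826.10 = 0.4704.

Q̄_A / Q̄_B ≈ 0.470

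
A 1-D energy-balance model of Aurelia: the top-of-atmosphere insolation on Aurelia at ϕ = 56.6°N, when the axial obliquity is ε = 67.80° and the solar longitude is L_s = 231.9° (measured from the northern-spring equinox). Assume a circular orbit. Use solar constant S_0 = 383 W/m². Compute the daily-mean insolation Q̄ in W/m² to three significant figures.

Solar declination: sin δ = sin ε · sin L_s = sin 67.80° × sin 231.9° = -0.72860, so δ = -46.769°.
cos h₀ = −tan(+56.6°) tan(-46.769°) = 1.6133 ≥ 1 ⇒ polar night, h₀ = 0 and Q̄ = 0.

Q̄ ≈ 0.00 W/m²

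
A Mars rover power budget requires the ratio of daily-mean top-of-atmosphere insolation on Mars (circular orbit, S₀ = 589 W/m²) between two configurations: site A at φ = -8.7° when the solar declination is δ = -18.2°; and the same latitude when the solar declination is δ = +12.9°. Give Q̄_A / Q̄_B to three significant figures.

Q̄_A / Q̄_B ≈ 1.11

— Configuration A (φ=-8.7°):
cos H₀ = −tan(-8.7°) tan(-18.200°) = -0.0503, H₀ = 1.6211 rad.
Bracket: H₀ sin φ sin δ + cos φ cos δ sin H₀ = 1.6211×-0.15126×-0.31233 + 0.98849×0.94997×0.99873 = 0.076586 + 0.937843 = 1.014429.
Q̄ = (S₀/π) × [bracket] = (589/π) × 1.014429 = 190.19 W/m².
— Configuration B (φ=-8.7°):
cos H₀ = −tan(-8.7°) tan(+12.900°) = 0.0350, H₀ = 1.5357 rad.
Bracket: H₀ sin φ sin δ + cos φ cos δ sin H₀ = 1.5357×-0.15126×0.22325 + 0.98849×0.97476×0.99939 = -0.051859 + 0.962953 = 0.911094.
Q̄ = (S₀/π) × [bracket] = (589/π) × 0.911094 = 170.82 W/m².
Ratio Q̄_A / Q̄_B = 190.19 / 170.82 = 1.113.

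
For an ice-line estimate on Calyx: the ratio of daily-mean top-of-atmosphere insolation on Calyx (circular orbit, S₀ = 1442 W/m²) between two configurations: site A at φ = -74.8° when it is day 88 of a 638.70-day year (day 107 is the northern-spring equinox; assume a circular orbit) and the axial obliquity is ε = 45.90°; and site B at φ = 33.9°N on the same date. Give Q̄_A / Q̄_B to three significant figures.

— Configuration A (φ=-74.8°):
Solar longitude: λ_s = 360° × (88 − 107)/638.70 = -10.709°, i.e. -10.709° + 360° = 349.291°.
sin δ = sin 45.90° × sin 349.291° = -0.13345, so δ = -7.669°.
cos H₀ = −tan(-74.8°) tan(-7.669°) = -0.4956, H₀ = 2.0893 rad.
Bracket: H₀ sin φ sin δ + cos φ cos δ sin H₀ = 2.0893×-0.96502×-0.13345 + 0.26219×0.99106×0.86855 = 0.269064 + 0.225689 = 0.494753.
Q̄ = (S₀/π) × [bracket] = (1442/π) × 0.494753 = 227.09 W/m².
— Configuration B (φ=+33.9°):
cos H₀ = −tan(+33.9°) tan(-7.669°) = 0.0905, H₀ = 1.4802 rad.
Bracket: H₀ sin φ sin δ + cos φ cos δ sin H₀ = 1.4802×0.55775×-0.13345 + 0.83001×0.99106×0.99590 = -0.110174 + 0.819217 = 0.709043.
Q̄ = (S₀/π) × [bracket] = (1442/π) × 0.709043 = 325.45 W/m².
Ratio Q̄_A / Q̄_B = 227.09 / 325.45 = 0.6978.

Q̄_A / Q̄_B ≈ 0.698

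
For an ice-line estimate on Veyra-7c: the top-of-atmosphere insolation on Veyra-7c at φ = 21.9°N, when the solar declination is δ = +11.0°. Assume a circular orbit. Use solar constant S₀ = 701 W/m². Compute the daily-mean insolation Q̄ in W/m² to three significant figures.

cos H₀ = −tan(+21.9°) tan(+11.000°) = -0.0781, H₀ = 1.6490 rad.
Bracket: H₀ sin φ sin δ + cos φ cos δ sin H₀ = 1.6490×0.37299×0.19081 + 0.92784×0.98163×0.99694 = 0.117360 + 0.908009 = 1.025369.
Q̄ = (S₀/π) × [bracket] = (701/π) × 1.025369 = 228.8 W/m².

Q̄ ≈ 229 W/m²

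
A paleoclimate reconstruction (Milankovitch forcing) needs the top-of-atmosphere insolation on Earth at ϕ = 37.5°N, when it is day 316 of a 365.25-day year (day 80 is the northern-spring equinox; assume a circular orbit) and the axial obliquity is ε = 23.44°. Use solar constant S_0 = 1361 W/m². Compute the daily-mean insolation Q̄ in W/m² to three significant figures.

Q̄ ≈ 206 W/m²

Solar longitude: L_s = 360° × (316 − 80)/365.25 = 232.608°.
sin δ = sin 23.44° × sin 232.608° = -0.31604, so δ = -18.424°.
cos h₀ = −tan(+37.5°) tan(-18.424°) = 0.2556, h₀ = 1.3123 rad.
Bracket: h₀ sin ϕ sin δ + cos ϕ cos δ sin h₀ = 1.3123×0.60876×-0.31604 + 0.79335×0.94875×0.96678 = -0.252477 + 0.727686 = 0.475209.
Q̄ = (S_0/π) × [bracket] = (1361/π) × 0.475209 = 205.9 W/m².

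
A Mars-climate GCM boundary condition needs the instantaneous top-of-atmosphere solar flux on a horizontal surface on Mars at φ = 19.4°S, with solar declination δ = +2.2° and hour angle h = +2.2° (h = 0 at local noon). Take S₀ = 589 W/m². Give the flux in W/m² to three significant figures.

cos θ_z = sin φ sin δ + cos φ cos δ cos h = -0.012751 + 0.941833 = 0.929082.
Flux = S₀ · cos θ_z = 589 × 0.929082 = 547.2 W/m².

547 W/m²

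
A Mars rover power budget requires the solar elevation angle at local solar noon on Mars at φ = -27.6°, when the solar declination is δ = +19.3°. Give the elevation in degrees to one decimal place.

43.1°

At local noon the hour angle is zero, so the zenith angle equals |φ − δ| = |-27.6° − (+19.300°)| = 46.900°.
Elevation = 90° − 46.900° = 43.1°.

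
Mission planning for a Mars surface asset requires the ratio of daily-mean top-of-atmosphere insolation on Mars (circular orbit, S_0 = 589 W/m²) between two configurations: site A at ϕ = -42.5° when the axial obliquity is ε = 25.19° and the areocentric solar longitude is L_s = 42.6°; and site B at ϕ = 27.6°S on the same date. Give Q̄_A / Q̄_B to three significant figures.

— Configuration A (ϕ=-42.5°):
sin δ = sin 25.19° × sin 42.6° = 0.28809, so δ = +16.744°.
cos h₀ = −tan(-42.5°) tan(+16.744°) = 0.2757, h₀ = 1.2915 rad.
Bracket: h₀ sin ϕ sin δ + cos ϕ cos δ sin h₀ = 1.2915×-0.67559×0.28809 + 0.73728×0.95760×0.96125 = -0.251366 + 0.678661 = 0.427295.
Q̄ = (S_0/π) × [bracket] = (589/π) × 0.427295 = 80.111 W/m².
— Configuration B (ϕ=-27.6°):
cos h₀ = −tan(-27.6°) tan(+16.744°) = 0.1573, h₀ = 1.4129 rad.
Bracket: h₀ sin ϕ sin δ + cos ϕ cos δ sin h₀ = 1.4129×-0.46330×0.28809 + 0.88620×0.95760×0.98755 = -0.188583 + 0.838060 = 0.649477.
Q̄ = (S_0/π) × [bracket] = (589/π) × 0.649477 = 121.77 W/m².
Ratio Q̄_A / Q̄_B = 80.111 / 121.77 = 0.6579.

Q̄_A / Q̄_B ≈ 0.658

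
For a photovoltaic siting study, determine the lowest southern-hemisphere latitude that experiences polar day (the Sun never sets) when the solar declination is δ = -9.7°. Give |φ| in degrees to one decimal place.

Polar day requires cos H₀ = −tan φ tan δ ≤ −1, i.e. tan φ tan δ ≥ 1.
The boundary is |tan φ| · |tan δ| = 1, so |φ| = 90° − |δ| = 90° − 9.7° = 80.3° in the southern hemisphere.

|φ| = 80.3°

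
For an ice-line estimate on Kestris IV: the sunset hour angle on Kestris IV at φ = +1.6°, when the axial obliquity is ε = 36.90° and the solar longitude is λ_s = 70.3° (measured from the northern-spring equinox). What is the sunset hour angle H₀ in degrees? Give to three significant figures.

Solar declination: sin δ = sin ε · sin λ_s = sin 36.90° × sin 70.3° = 0.56528, so δ = +34.422°.
cos H₀ = −tan φ · tan δ = −tan(+1.6°) × tan(+34.422°) = -0.0191, so H₀ = 1.5899 rad = 91.10°.

H₀ = 91.1°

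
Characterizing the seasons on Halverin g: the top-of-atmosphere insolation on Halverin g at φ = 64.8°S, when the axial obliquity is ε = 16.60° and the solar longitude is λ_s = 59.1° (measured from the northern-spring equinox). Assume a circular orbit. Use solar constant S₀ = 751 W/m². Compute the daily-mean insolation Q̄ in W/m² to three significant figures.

Solar declination: sin δ = sin ε · sin λ_s = sin 16.60° × sin 59.1° = 0.24514, so δ = +14.190°.
cos H₀ = −tan(-64.8°) tan(+14.190°) = 0.5373, H₀ = 1.0035 rad.
Bracket: H₀ sin φ sin δ + cos φ cos δ sin H₀ = 1.0035×-0.90483×0.24514 + 0.42578×0.96949×0.84336 = -0.222586 + 0.348130 = 0.125544.
Q̄ = (S₀/π) × [bracket] = (751/π) × 0.125544 = 30.01 W/m².

Q̄ ≈ 30.0 W/m²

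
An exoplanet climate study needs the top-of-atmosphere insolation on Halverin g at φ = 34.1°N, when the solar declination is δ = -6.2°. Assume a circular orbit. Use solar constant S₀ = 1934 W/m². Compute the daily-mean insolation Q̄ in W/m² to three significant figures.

cos H₀ = −tan(+34.1°) tan(-6.200°) = 0.0736, H₀ = 1.4972 rad.
Bracket: H₀ sin φ sin δ + cos φ cos δ sin H₀ = 1.4972×0.56064×-0.10800 + 0.82806×0.99415×0.99729 = -0.090654 + 0.820985 = 0.730331.
Q̄ = (S₀/π) × [bracket] = (1934/π) × 0.730331 = 449.6 W/m².

Q̄ ≈ 450 W/m²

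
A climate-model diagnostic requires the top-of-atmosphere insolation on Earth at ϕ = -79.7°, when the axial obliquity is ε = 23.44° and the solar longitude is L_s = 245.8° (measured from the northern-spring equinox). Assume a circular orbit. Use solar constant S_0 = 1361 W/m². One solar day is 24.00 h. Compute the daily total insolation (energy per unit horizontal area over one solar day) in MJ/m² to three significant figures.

42.0 MJ/m²

Solar declination: sin δ = sin ε · sin L_s = sin 23.44° × sin 245.8° = -0.36283, so δ = -21.274°.
cos h₀ = −tan(-79.7°) tan(-21.274°) = -2.1425 ≤ −1 ⇒ polar day, h₀ = π.
Bracket: h₀ sin ϕ sin δ + cos ϕ cos δ sin h₀ = 3.1416×-0.98389×-0.36283 + 0.17880×0.93185×0.00000 = 1.121503 + 0.000000 = 1.121503.
Q̄ = (S_0/π) × [bracket] = (1361/π) × 1.121503 = 485.86 W/m².
Daily total = Q̄ × 24.00 h × 3600 s/h = 485.86 × 24.00 × 3600 / 10⁶ = 41.98 MJ/m².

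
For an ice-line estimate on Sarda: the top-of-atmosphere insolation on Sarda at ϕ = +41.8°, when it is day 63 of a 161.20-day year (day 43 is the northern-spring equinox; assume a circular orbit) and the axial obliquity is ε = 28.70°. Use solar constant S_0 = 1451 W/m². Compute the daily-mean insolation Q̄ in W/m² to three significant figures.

Solar longitude: L_s = 360° × (63 − 43)/161.20 = 44.665°.
sin δ = sin 28.70° × sin 44.665° = 0.33758, so δ = +19.729°.
cos h₀ = −tan(+41.8°) tan(+19.729°) = -0.3207, h₀ = 1.8972 rad.
Bracket: h₀ sin ϕ sin δ + cos ϕ cos δ sin h₀ = 1.8972×0.66653×0.33758 + 0.74548×0.94130×0.94720 = 0.426884 + 0.664669 = 1.091553.
Q̄ = (S_0/π) × [bracket] = (1451/π) × 1.091553 = 504.2 W/m².

Q̄ ≈ 504 W/m²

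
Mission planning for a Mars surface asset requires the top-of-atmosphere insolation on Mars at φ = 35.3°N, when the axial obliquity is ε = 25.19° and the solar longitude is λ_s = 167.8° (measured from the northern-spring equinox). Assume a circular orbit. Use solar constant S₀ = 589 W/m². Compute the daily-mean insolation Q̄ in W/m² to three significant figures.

Q̄ ≈ 168 W/m²

Solar declination: sin δ = sin ε · sin λ_s = sin 25.19° × sin 167.8° = 0.08994, so δ = +5.160°.
cos H₀ = −tan(+35.3°) tan(+5.160°) = -0.0639, H₀ = 1.6348 rad.
Bracket: H₀ sin φ sin δ + cos φ cos δ sin H₀ = 1.6348×0.57786×0.08994 + 0.81614×0.99595×0.99795 = 0.084965 + 0.811168 = 0.896133.
Q̄ = (S₀/π) × [bracket] = (589/π) × 0.896133 = 168.0 W/m².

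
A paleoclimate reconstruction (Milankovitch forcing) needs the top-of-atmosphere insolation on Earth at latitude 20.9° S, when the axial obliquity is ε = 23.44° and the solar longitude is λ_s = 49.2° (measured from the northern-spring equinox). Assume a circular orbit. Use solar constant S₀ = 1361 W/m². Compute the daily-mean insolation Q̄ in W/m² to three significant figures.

Solar declination: sin δ = sin ε · sin λ_s = sin 23.44° × sin 49.2° = 0.30112, so δ = +17.525°.
cos H₀ = −tan(-20.9°) tan(+17.525°) = 0.1206, H₀ = 1.4499 rad.
Bracket: H₀ sin φ sin δ + cos φ cos δ sin H₀ = 1.4499×-0.35674×0.30112 + 0.93420×0.95359×0.99270 = -0.155751 + 0.884341 = 0.728590.
Q̄ = (S₀/π) × [bracket] = (1361/π) × 0.728590 = 315.6 W/m².

Q̄ ≈ 316 W/m²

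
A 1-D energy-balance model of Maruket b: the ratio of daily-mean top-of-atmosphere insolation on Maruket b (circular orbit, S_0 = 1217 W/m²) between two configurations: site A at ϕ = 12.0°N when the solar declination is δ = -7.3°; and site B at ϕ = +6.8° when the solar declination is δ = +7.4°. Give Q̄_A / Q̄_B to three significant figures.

Q̄_A / Q̄_B ≈ 0.921

— Configuration A (ϕ=+12.0°):
cos h₀ = −tan(+12.0°) tan(-7.300°) = 0.0272, h₀ = 1.5436 rad.
Bracket: h₀ sin ϕ sin δ + cos ϕ cos δ sin h₀ = 1.5436×0.20791×-0.12706 + 0.97815×0.99189×0.99963 = -0.040777 + 0.969858 = 0.929081.
Q̄ = (S_0/π) × [bracket] = (1217/π) × 0.929081 = 359.91 W/m².
— Configuration B (ϕ=+6.8°):
cos h₀ = −tan(+6.8°) tan(+7.400°) = -0.0155, h₀ = 1.5863 rad.
Bracket: h₀ sin ϕ sin δ + cos ϕ cos δ sin h₀ = 1.5863×0.11840×0.12880 + 0.99297×0.99167×0.99988 = 0.024191 + 0.984580 = 1.008771.
Q̄ = (S_0/π) × [bracket] = (1217/π) × 1.008771 = 390.78 W/m².
Ratio Q̄_A / Q̄_B = 359.91 / 390.78 = 0.9210.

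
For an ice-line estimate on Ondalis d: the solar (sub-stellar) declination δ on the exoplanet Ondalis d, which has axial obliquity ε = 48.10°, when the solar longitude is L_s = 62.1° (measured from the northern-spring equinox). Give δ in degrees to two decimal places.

sin δ = sin ε · sin L_s = sin 48.10° × sin 62.1° = 0.657797.
δ = arcsin(0.657797) = +41.13°.

δ = +41.13°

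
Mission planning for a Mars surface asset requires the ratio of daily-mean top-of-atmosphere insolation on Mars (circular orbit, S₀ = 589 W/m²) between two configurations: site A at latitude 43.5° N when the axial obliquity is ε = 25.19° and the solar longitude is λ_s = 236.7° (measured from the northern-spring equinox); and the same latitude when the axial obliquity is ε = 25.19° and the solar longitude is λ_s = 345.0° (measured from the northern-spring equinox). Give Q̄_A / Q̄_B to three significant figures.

— Configuration A (φ=+43.5°):
Solar declination: sin δ = sin ε · sin λ_s = sin 25.19° × sin 236.7° = -0.35574, so δ = -20.839°.
cos H₀ = −tan(+43.5°) tan(-20.839°) = 0.3612, H₀ = 1.2012 rad.
Bracket: H₀ sin φ sin δ + cos φ cos δ sin H₀ = 1.2012×0.68835×-0.35574 + 0.72537×0.93459×0.93248 = -0.294142 + 0.632150 = 0.338008.
Q̄ = (S₀/π) × [bracket] = (589/π) × 0.338008 = 63.371 W/m².
— Configuration B (φ=+43.5°):
Solar declination: sin δ = sin ε · sin λ_s = sin 25.19° × sin 345.0° = -0.11016, so δ = -6.324°.
cos H₀ = −tan(+43.5°) tan(-6.324°) = 0.1052, H₀ = 1.4654 rad.
Bracket: H₀ sin φ sin δ + cos φ cos δ sin H₀ = 1.4654×0.68835×-0.11016 + 0.72537×0.99391×0.99445 = -0.111119 + 0.716951 = 0.605832.
Q̄ = (S₀/π) × [bracket] = (589/π) × 0.605832 = 113.58 W/m².
Ratio Q̄_A / Q̄_B = 63.371 / 113.58 = 0.5579.

Q̄_A / Q̄_B ≈ 0.558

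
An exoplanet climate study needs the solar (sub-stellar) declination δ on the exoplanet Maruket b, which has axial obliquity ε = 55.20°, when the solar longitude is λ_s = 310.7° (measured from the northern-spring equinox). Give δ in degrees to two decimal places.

δ = -38.50°

sin δ = sin ε · sin λ_s = sin 55.20° × sin 310.7° = -0.622541.
δ = arcsin(-0.622541) = -38.50°.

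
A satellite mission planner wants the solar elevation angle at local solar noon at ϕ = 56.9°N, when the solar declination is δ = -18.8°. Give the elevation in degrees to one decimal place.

At local noon the hour angle is zero, so the zenith angle equals |ϕ − δ| = |+56.9° − (-18.800°)| = 75.700°.
Elevation = 90° − 75.700° = 14.3°.

14.3°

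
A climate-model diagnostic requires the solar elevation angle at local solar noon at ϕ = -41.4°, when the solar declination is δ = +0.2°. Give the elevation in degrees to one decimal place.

48.4°

At local noon the hour angle is zero, so the zenith angle equals |ϕ − δ| = |-41.4° − (+0.200°)| = 41.600°.
Elevation = 90° − 41.600° = 48.4°.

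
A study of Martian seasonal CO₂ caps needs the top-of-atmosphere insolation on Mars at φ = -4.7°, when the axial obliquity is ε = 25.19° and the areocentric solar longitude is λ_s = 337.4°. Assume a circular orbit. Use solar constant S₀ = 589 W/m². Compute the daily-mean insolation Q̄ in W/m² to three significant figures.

Q̄ ≈ 188 W/m²

sin δ = sin 25.19° × sin 337.4° = -0.16356, so δ = -9.414°.
cos H₀ = −tan(-4.7°) tan(-9.414°) = -0.0136, H₀ = 1.5844 rad.
Bracket: H₀ sin φ sin δ + cos φ cos δ sin H₀ = 1.5844×-0.08194×-0.16356 + 0.99664×0.98653×0.99991 = 0.021234 + 0.983127 = 1.004361.
Q̄ = (S₀/π) × [bracket] = (589/π) × 1.004361 = 188.3 W/m².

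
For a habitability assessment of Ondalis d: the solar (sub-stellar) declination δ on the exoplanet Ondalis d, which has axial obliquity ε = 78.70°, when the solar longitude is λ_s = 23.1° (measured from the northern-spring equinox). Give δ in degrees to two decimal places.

sin δ = sin ε · sin λ_s = sin 78.70° × sin 23.1° = 0.384732.
δ = arcsin(0.384732) = +22.63°.

δ = +22.63°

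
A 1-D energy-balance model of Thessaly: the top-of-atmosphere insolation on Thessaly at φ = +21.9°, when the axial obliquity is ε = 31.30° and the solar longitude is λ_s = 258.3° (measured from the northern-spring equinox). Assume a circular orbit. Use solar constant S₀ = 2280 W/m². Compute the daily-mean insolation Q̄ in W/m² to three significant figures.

Solar declination: sin δ = sin ε · sin λ_s = sin 31.30° × sin 258.3° = -0.50872, so δ = -30.579°.
cos H₀ = −tan(+21.9°) tan(-30.579°) = 0.2375, H₀ = 1.3310 rad.
Bracket: H₀ sin φ sin δ + cos φ cos δ sin H₀ = 1.3310×0.37299×-0.50872 + 0.92784×0.86093×0.97138 = -0.252554 + 0.775943 = 0.523389.
Q̄ = (S₀/π) × [bracket] = (2280/π) × 0.523389 = 379.8 W/m².

Q̄ ≈ 380 W/m²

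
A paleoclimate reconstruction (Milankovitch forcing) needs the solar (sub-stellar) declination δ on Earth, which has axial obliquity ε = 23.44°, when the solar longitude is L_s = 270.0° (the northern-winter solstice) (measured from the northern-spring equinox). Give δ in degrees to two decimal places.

δ = -23.44°

sin δ = sin ε · sin L_s = sin 23.44° × sin 270.0° = -0.397789.
δ = arcsin(-0.397789) = -23.44°.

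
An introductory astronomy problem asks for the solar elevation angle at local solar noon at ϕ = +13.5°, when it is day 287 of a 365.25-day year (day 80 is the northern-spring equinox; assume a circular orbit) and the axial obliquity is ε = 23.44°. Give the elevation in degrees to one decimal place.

67.2°

Solar longitude: L_s = 360° × (287 − 80)/365.25 = 204.025°.
sin δ = sin 23.44° × sin 204.025° = -0.16195, so δ = -9.320°.
At local noon the hour angle is zero, so the zenith angle equals |ϕ − δ| = |+13.5° − (-9.320°)| = 22.820°.
Elevation = 90° − 22.820° = 67.2°.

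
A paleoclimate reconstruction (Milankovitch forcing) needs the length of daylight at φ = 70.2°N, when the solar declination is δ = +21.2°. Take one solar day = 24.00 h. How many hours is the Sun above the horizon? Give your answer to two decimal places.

24.00 h

Sunrise equation: cos H₀ = −tan φ · tan δ = -1.0774 ≤ −1, so the Sun never sets (polar day) and H₀ = π.
Daylight = 2H₀/(2π) × 24.00 h = (3.1416/π) × 24.00 = 24.00 h.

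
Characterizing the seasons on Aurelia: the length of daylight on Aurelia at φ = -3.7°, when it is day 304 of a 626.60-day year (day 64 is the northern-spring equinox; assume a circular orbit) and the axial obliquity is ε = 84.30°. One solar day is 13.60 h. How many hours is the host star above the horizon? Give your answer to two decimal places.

Solar longitude: λ_s = 360° × (304 − 64)/626.60 = 137.887°.
sin δ = sin 84.30° × sin 137.887° = 0.66728, so δ = +41.857°.
cos H₀ = −tan φ · tan δ = −tan(-3.7°) × tan(+41.857°) = 0.0579, so H₀ = 1.5128 rad = 86.68°.
Daylight = 2H₀/(2π) × 13.60 h = (1.5128/π) × 13.60 = 6.55 h.

6.55 h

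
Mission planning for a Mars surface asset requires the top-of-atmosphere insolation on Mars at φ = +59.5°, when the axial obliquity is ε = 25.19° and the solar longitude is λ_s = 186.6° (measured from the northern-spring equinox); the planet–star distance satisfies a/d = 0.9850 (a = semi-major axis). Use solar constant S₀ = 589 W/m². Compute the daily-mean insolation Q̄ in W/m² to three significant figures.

Q̄ ≈ 80.5 W/m²

Solar declination: sin δ = sin ε · sin λ_s = sin 25.19° × sin 186.6° = -0.04892, so δ = -2.804°.
cos H₀ = −tan(+59.5°) tan(-2.804°) = 0.0831, H₀ = 1.4876 rad.
Bracket: H₀ sin φ sin δ + cos φ cos δ sin H₀ = 1.4876×0.86163×-0.04892 + 0.50754×0.99880×0.99654 = -0.062704 + 0.505177 = 0.442473.
Inverse-square distance factor (a/d)² = 0.9850² = 0.970225.
Q̄ = (S₀/π) × 0.970225 × [bracket] = (589/π) × 0.970225 × 0.442473 = 80.49 W/m².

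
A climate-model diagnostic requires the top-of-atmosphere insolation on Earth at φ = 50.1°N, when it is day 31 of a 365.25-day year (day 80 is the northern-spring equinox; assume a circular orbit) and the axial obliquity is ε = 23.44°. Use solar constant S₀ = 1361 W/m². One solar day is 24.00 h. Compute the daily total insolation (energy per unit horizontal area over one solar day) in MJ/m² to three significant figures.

Solar longitude: λ_s = 360° × (31 − 80)/365.25 = -48.296°, i.e. -48.296° + 360° = 311.704°.
sin δ = sin 23.44° × sin 311.704° = -0.29698, so δ = -17.277°.
cos H₀ = −tan(+50.1°) tan(-17.277°) = 0.3720, H₀ = 1.1897 rad.
Bracket: H₀ sin φ sin δ + cos φ cos δ sin H₀ = 1.1897×0.76717×-0.29698 + 0.64145×0.95488×0.92824 = -0.271054 + 0.568554 = 0.297500.
Q̄ = (S₀/π) × [bracket] = (1361/π) × 0.297500 = 128.88 W/m².
Daily total = Q̄ × 24.00 h × 3600 s/h = 128.88 × 24.00 × 3600 / 10⁶ = 11.14 MJ/m².

11.1 MJ/m²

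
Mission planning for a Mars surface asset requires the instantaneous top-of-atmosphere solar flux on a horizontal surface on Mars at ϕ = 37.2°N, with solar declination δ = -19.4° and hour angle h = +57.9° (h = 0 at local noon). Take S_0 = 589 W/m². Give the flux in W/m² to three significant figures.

117 W/m²

cos θ_z = sin ϕ sin δ + cos ϕ cos δ cos h = -0.200824 + 0.399242 = 0.198418.
Flux = S_0 · cos θ_z = 589 × 0.198418 = 116.9 W/m².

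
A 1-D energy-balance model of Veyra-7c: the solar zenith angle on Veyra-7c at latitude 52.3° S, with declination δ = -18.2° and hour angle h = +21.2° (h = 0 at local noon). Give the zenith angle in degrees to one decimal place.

θ_z = 37.9°

cos θ_z = sin φ sin δ + cos φ cos δ cos h = 0.247127 + 0.541618 = 0.788745.
θ_z = arccos(0.788745) = 37.9°.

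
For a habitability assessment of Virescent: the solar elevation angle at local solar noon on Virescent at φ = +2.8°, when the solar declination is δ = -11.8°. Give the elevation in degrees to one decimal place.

75.4°

At local noon the hour angle is zero, so the zenith angle equals |φ − δ| = |+2.8° − (-11.800°)| = 14.600°.
Elevation = 90° − 14.600° = 75.4°.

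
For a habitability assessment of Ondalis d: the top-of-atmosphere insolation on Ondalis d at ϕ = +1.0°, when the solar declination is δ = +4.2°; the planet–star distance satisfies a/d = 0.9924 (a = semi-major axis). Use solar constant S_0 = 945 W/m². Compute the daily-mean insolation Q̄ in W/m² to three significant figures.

Q̄ ≈ 296 W/m²

cos h₀ = −tan(+1.0°) tan(+4.200°) = -0.0013, h₀ = 1.5721 rad.
Bracket: h₀ sin ϕ sin δ + cos ϕ cos δ sin h₀ = 1.5721×0.01745×0.07324 + 0.99985×0.99731×1.00000 = 0.002009 + 0.997160 = 0.999169.
Inverse-square distance factor (a/d)² = 0.9924² = 0.984858.
Q̄ = (S_0/π) × 0.984858 × [bracket] = (945/π) × 0.984858 × 0.999169 = 296.0 W/m².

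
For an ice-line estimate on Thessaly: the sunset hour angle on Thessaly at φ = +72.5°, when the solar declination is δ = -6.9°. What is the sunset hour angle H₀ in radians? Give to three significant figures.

cos H₀ = −tan φ · tan δ = −tan(+72.5°) × tan(-6.900°) = 0.3838, so H₀ = 1.1769 rad = 67.43°.

H₀ = 1.18 rad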